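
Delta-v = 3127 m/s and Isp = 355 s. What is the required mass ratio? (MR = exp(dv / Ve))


Ve = 355 * 9.81 = 3482.55 m/s
MR = exp(3127 / 3482.55) = 2.454

2.454


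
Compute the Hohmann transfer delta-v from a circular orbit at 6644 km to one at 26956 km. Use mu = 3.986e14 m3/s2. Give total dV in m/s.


V1 = sqrt(mu/r1) = 7745.58 m/s
dV1 = V1*(sqrt(2*r2/(r1+r2)) - 1) = 2065.73 m/s
V2 = sqrt(mu/r2) = 3845.39 m/s
dV2 = V2*(1 - sqrt(2*r1/(r1+r2))) = 1427.15 m/s
Total dV = 3493 m/s

3493 m/s


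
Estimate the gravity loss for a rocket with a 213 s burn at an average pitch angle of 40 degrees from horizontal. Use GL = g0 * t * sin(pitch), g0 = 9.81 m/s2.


GL = 9.81 * 213 * sin(40 deg) = 1343 m/s

1343 m/s


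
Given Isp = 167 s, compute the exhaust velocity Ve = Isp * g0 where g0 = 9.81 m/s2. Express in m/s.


Ve = Isp * g0 = 167 * 9.81 = 1638.3 m/s

1638.3 m/s


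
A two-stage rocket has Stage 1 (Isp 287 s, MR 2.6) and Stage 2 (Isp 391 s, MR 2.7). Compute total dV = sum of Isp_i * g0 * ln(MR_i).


dV1 = 287 * 9.81 * ln(2.6) = 2690.2 m/s
dV2 = 391 * 9.81 * ln(2.7) = 3809.8 m/s
Total dV = 2690.2 + 3809.8 = 6500.0 m/s ~ 6500 m/s

6500 m/s


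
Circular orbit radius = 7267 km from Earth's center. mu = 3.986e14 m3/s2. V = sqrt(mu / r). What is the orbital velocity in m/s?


V = sqrt(3.986e14 / 7267000) = 7406 m/s

7406 m/s


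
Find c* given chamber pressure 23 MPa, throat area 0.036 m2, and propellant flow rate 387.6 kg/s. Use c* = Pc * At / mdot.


c* = 23e6 * 0.036 / 387.6 = 2136 m/s

2136 m/s


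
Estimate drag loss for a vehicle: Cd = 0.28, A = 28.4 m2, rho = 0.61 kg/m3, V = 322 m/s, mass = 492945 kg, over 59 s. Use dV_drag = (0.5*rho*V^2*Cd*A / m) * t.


D = 0.5 * 0.61 * 322^2 * 0.28 * 28.4 = 251471.03 N
a = 251471.03 / 492945 = 0.5101 m/s2
dV = 0.5101 * 59 = 30.1 m/s

30.1 m/s


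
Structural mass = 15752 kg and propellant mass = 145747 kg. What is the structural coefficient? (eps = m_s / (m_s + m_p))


eps = 15752 / (15752 + 145747) = 0.0975

0.0975


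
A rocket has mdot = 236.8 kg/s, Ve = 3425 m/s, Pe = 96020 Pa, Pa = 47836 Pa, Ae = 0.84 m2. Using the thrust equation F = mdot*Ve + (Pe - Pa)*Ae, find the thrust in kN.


F = 236.8 * 3425 + (96020 - 47836) * 0.84 = 851515.0 N = 851.5 kN

851.5 kN


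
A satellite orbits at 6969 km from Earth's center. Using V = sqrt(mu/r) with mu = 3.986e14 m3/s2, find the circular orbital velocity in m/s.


V = sqrt(3.986e14 / 6969000) = 7563 m/s

7563 m/s


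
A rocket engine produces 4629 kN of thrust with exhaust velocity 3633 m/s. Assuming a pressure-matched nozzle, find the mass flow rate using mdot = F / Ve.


mdot = F / Ve = 4629000 / 3633 = 1274.2 kg/s

1274.2 kg/s


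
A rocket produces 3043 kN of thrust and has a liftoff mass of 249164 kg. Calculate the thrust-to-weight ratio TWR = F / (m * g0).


TWR = 3043000 / (249164 * 9.81) = 1.24

1.24


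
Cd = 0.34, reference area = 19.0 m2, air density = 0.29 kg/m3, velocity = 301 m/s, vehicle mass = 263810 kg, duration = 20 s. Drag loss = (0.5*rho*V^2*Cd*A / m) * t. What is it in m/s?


D = 0.5 * 0.29 * 301^2 * 0.34 * 19.0 = 84865.96 N
a = 84865.96 / 263810 = 0.3217 m/s2
dV = 0.3217 * 20 = 6.4 m/s

6.4 m/s


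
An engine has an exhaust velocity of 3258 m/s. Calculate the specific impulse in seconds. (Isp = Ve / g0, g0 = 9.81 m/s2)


Isp = Ve / g0 = 3258 / 9.81 = 332.1 s

332.1 s


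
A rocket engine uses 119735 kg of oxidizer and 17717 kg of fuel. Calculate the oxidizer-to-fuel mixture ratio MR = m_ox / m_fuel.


MR = 119735 / 17717 = 6.76

6.76


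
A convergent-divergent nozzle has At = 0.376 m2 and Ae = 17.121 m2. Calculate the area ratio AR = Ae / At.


AR = 17.121 / 0.376 = 45.5

45.5


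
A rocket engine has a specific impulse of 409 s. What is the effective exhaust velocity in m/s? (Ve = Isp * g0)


Ve = Isp * g0 = 409 * 9.81 = 4012.3 m/s

4012.3 m/s


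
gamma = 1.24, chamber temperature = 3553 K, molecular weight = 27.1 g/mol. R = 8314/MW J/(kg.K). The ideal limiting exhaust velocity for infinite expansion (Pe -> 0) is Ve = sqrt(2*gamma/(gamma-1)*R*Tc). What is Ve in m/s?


R = 8314 / 27.1 = 306.79 J/(kg.K)
Ve = sqrt(2 * 1.24 / (1.24 - 1) * 306.79 * 3553) = 3356 m/s

3356 m/s


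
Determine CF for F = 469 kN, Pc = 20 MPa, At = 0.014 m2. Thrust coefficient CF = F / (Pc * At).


CF = 469000 / (20e6 * 0.014) = 1.68

1.68


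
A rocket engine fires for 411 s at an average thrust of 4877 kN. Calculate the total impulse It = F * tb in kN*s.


It = 4877 * 411 = 2004447 kN*s

2004447 kN*s


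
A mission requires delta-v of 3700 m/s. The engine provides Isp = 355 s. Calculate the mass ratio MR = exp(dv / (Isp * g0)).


Ve = 355 * 9.81 = 3482.55 m/s
MR = exp(3700 / 3482.55) = 2.893

2.893


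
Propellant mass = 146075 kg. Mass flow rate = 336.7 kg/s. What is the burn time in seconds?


tb = 146075 / 336.7 = 433.8 s

433.8 s


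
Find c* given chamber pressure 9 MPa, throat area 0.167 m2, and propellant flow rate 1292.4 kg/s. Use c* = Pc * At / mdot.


c* = 9e6 * 0.167 / 1292.4 = 1163 m/s

1163 m/s


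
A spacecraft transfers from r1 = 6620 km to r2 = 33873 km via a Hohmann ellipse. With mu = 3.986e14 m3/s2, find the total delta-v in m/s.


V1 = sqrt(mu/r1) = 7759.61 m/s
dV1 = V1*(sqrt(2*r2/(r1+r2)) - 1) = 2277.11 m/s
V2 = sqrt(mu/r2) = 3430.38 m/s
dV2 = V2*(1 - sqrt(2*r1/(r1+r2))) = 1468.84 m/s
Total dV = 3746 m/s

3746 m/s


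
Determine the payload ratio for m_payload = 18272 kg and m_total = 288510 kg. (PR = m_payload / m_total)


PR = 18272 / 288510 = 0.0633

0.0633


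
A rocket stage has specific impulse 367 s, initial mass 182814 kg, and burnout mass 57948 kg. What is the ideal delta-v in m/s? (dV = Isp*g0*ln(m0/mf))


Ve = 367 * 9.81 = 3600.27 m/s
dV = 3600.27 * ln(182814/57948) = 4136 m/s

4136 m/s


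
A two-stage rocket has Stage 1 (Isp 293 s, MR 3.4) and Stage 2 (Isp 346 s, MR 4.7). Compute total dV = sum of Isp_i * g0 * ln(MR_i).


dV1 = 293 * 9.81 * ln(3.4) = 3517.5 m/s
dV2 = 346 * 9.81 * ln(4.7) = 5252.8 m/s
Total dV = 3517.5 + 5252.8 = 8770.3 m/s ~ 8770 m/s

8770 m/s


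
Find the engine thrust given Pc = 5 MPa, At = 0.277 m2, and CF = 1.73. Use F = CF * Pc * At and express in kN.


F = 1.73 * 5e6 * 0.277 = 2.3960e+06 N = 2396.1 kN

2396.1 kN


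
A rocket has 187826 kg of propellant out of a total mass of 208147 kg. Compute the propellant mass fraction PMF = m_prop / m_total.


PMF = 187826 / 208147 = 0.902

0.902


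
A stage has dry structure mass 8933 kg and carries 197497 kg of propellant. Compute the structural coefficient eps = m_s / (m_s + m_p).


eps = 8933 / (8933 + 197497) = 0.0433

0.0433


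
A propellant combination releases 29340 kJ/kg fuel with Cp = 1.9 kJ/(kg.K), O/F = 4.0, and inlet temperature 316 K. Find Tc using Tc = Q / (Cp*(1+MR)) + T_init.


Tc = 29340 / (1.9 * (1 + 4.0)) + 316 = 3404 K

3404 K


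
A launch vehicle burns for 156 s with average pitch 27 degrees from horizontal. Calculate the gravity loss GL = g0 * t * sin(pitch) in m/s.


GL = 9.81 * 156 * sin(27 deg) = 695 m/s

695 m/s


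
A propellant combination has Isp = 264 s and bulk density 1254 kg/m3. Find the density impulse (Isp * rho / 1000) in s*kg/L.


rho*Isp = 264 * 1254 / 1000 = 331 s*kg/L

331 s*kg/L


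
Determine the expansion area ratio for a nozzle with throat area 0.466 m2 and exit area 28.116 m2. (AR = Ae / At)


AR = 28.116 / 0.466 = 60.3

60.3


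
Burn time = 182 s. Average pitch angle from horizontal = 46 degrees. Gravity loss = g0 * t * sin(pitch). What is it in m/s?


GL = 9.81 * 182 * sin(46 deg) = 1284 m/s

1284 m/s


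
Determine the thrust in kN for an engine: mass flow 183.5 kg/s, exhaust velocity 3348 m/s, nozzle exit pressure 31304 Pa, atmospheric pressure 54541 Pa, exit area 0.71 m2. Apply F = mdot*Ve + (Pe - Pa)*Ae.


F = 183.5 * 3348 + (31304 - 54541) * 0.71 = 597860.0 N = 597.9 kN

597.9 kN


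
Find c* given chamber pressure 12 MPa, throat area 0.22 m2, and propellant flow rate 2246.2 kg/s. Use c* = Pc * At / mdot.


c* = 12e6 * 0.22 / 2246.2 = 1175 m/s

1175 m/s


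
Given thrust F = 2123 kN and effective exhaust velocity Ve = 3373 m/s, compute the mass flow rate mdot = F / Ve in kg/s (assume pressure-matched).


mdot = F / Ve = 2123000 / 3373 = 629.4 kg/s

629.4 kg/s


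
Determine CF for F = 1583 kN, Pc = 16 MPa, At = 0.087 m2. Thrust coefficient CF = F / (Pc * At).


CF = 1583000 / (16e6 * 0.087) = 1.14

1.14


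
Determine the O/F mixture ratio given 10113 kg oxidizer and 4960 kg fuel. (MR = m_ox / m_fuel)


MR = 10113 / 4960 = 2.04

2.04


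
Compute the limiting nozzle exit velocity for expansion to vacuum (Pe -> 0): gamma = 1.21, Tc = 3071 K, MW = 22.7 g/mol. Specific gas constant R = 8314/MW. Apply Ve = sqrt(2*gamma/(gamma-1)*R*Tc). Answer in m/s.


R = 8314 / 22.7 = 366.26 J/(kg.K)
Ve = sqrt(2 * 1.21 / (1.21 - 1) * 366.26 * 3071) = 3600 m/s

3600 m/s


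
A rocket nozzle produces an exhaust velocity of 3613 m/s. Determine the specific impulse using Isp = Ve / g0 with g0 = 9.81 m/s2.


Isp = Ve / g0 = 3613 / 9.81 = 368.3 s

368.3 s


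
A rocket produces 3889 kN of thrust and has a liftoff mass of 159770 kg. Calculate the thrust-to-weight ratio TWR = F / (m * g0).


TWR = 3889000 / (159770 * 9.81) = 2.48

2.48


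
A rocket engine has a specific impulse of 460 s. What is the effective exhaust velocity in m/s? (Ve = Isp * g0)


Ve = Isp * g0 = 460 * 9.81 = 4512.6 m/s

4512.6 m/s


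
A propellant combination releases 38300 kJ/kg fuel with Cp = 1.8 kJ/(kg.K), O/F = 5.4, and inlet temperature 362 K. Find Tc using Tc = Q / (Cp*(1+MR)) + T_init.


Tc = 38300 / (1.8 * (1 + 5.4)) + 362 = 3687 K

3687 K


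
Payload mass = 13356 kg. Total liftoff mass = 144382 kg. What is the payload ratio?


PR = 13356 / 144382 = 0.0925

0.0925


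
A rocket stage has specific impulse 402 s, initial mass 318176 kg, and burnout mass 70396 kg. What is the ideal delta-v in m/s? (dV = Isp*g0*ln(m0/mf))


Ve = 402 * 9.81 = 3943.62 m/s
dV = 3943.62 * ln(318176/70396) = 5949 m/s

5949 m/s


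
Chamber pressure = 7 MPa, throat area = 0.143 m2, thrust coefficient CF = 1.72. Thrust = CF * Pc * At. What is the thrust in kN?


F = 1.72 * 7e6 * 0.143 = 1.7217e+06 N = 1721.7 kN

1721.7 kN


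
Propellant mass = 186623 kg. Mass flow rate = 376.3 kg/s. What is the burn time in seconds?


tb = 186623 / 376.3 = 495.9 s

495.9 s


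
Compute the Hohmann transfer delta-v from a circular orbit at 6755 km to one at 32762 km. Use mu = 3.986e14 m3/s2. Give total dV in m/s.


V1 = sqrt(mu/r1) = 7681.68 m/s
dV1 = V1*(sqrt(2*r2/(r1+r2)) - 1) = 2209.87 m/s
V2 = sqrt(mu/r2) = 3488.06 m/s
dV2 = V2*(1 - sqrt(2*r1/(r1+r2))) = 1448.58 m/s
Total dV = 3658 m/s

3658 m/s


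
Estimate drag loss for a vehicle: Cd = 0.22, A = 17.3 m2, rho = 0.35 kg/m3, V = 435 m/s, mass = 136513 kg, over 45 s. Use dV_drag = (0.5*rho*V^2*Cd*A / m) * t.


D = 0.5 * 0.35 * 435^2 * 0.22 * 17.3 = 126033.31 N
a = 126033.31 / 136513 = 0.9232 m/s2
dV = 0.9232 * 45 = 41.5 m/s

41.5 m/s


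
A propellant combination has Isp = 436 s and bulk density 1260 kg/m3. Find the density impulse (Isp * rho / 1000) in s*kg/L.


rho*Isp = 436 * 1260 / 1000 = 549 s*kg/L

549 s*kg/L


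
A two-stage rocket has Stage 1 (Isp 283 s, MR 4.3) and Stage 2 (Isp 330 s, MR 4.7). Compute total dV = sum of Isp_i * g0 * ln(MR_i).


dV1 = 283 * 9.81 * ln(4.3) = 4049.5 m/s
dV2 = 330 * 9.81 * ln(4.7) = 5009.9 m/s
Total dV = 4049.5 + 5009.9 = 9059.4 m/s ~ 9059 m/s

9059 m/s


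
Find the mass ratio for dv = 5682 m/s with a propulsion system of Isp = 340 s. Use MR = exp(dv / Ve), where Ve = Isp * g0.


Ve = 340 * 9.81 = 3335.4 m/s
MR = exp(5682 / 3335.4) = 5.493

5.493


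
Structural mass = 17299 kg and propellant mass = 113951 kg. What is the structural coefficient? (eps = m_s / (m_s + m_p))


eps = 17299 / (17299 + 113951) = 0.1318

0.1318


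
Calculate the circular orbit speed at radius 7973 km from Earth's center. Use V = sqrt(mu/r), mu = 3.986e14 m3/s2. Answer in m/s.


V = sqrt(3.986e14 / 7973000) = 7071 m/s

7071 m/s


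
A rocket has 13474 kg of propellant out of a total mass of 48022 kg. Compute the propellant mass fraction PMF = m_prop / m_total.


PMF = 13474 / 48022 = 0.281

0.281


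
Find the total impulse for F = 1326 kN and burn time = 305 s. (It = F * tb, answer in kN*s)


It = 1326 * 305 = 404430 kN*s

404430 kN*s


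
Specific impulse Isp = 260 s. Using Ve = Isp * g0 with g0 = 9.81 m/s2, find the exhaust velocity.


Ve = Isp * g0 = 260 * 9.81 = 2550.6 m/s

2550.6 m/s


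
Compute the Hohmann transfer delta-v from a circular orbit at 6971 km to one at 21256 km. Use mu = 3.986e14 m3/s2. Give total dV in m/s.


V1 = sqrt(mu/r1) = 7561.73 m/s
dV1 = V1*(sqrt(2*r2/(r1+r2)) - 1) = 1718.2 m/s
V2 = sqrt(mu/r2) = 4330.4 m/s
dV2 = V2*(1 - sqrt(2*r1/(r1+r2))) = 1287.01 m/s
Total dV = 3005 m/s

3005 m/s


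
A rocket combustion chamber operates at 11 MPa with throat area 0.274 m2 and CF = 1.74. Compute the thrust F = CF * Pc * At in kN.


F = 1.74 * 11e6 * 0.274 = 5.2444e+06 N = 5244.4 kN

5244.4 kN


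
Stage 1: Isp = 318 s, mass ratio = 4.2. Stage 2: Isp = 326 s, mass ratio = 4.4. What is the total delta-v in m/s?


dV1 = 318 * 9.81 * ln(4.2) = 4476.9 m/s
dV2 = 326 * 9.81 * ln(4.4) = 4738.3 m/s
Total dV = 4476.9 + 4738.3 = 9215.2 m/s ~ 9215 m/s

9215 m/s


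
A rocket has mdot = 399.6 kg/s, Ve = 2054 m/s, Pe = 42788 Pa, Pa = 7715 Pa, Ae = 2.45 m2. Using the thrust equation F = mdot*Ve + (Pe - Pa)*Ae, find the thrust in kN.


F = 399.6 * 2054 + (42788 - 7715) * 2.45 = 906707.0 N = 906.7 kN

906.7 kN


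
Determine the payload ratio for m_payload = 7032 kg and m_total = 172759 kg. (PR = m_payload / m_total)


PR = 7032 / 172759 = 0.0407

0.0407


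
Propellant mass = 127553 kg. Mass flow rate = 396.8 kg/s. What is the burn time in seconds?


tb = 127553 / 396.8 = 321.5 s

321.5 s


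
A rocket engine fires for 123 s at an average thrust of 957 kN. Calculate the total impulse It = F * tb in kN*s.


It = 957 * 123 = 117711 kN*s

117711 kN*s


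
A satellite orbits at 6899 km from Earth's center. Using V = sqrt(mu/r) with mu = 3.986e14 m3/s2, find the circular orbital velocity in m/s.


V = sqrt(3.986e14 / 6899000) = 7601 m/s

7601 m/s


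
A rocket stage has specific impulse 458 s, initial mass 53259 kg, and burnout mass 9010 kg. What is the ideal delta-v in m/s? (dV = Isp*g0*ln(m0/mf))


Ve = 458 * 9.81 = 4492.98 m/s
dV = 4492.98 * ln(53259/9010) = 7983 m/s

7983 m/s


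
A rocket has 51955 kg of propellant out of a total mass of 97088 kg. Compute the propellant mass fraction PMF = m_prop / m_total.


PMF = 51955 / 97088 = 0.535

0.535


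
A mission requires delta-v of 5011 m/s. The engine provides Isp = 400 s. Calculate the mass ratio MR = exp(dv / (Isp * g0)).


Ve = 400 * 9.81 = 3924.0 m/s
MR = exp(5011 / 3924.0) = 3.586

3.586


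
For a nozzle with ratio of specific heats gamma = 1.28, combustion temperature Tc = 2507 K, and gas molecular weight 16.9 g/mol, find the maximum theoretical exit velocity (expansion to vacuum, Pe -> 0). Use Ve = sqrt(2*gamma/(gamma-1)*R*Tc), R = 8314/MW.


R = 8314 / 16.9 = 491.95 J/(kg.K)
Ve = sqrt(2 * 1.28 / (1.28 - 1) * 491.95 * 2507) = 3358 m/s

3358 m/s


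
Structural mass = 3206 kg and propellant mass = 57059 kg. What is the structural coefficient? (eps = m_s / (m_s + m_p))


eps = 3206 / (3206 + 57059) = 0.0532

0.0532


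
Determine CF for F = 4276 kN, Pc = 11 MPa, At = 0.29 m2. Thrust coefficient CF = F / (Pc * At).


CF = 4276000 / (11e6 * 0.29) = 1.34

1.34


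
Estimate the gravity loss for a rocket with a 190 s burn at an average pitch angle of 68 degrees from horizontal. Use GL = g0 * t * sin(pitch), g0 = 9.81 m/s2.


GL = 9.81 * 190 * sin(68 deg) = 1728 m/s

1728 m/s


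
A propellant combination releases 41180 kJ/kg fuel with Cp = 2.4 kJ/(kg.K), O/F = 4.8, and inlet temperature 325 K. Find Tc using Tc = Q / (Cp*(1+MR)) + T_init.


Tc = 41180 / (2.4 * (1 + 4.8)) + 325 = 3283 K

3283 K


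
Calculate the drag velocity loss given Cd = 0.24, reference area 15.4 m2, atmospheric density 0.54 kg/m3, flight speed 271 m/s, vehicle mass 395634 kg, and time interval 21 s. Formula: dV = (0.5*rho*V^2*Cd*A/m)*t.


D = 0.5 * 0.54 * 271^2 * 0.24 * 15.4 = 73288.24 N
a = 73288.24 / 395634 = 0.1852 m/s2
dV = 0.1852 * 21 = 3.9 m/s

3.9 m/s


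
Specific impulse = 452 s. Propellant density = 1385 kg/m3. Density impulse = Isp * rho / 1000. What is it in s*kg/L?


rho*Isp = 452 * 1385 / 1000 = 626 s*kg/L

626 s*kg/L


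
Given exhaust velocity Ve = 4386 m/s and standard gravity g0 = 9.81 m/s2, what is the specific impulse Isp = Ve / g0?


Isp = Ve / g0 = 4386 / 9.81 = 447.1 s

447.1 s


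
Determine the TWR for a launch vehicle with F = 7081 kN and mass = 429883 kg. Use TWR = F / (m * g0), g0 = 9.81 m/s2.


TWR = 7081000 / (429883 * 9.81) = 1.68

1.68


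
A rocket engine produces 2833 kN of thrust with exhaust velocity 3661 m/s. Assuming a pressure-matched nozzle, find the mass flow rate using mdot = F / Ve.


mdot = F / Ve = 2833000 / 3661 = 773.8 kg/s

773.8 kg/s


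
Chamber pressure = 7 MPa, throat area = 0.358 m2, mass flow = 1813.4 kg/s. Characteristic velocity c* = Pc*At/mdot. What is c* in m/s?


c* = 7e6 * 0.358 / 1813.4 = 1382 m/s

1382 m/s


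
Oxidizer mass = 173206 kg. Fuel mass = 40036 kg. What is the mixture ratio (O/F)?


MR = 173206 / 40036 = 4.33

4.33


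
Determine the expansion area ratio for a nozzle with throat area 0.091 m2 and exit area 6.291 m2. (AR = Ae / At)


AR = 6.291 / 0.091 = 69.1

69.1


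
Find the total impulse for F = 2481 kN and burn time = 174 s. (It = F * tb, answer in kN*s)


It = 2481 * 174 = 431694 kN*s

431694 kN*s


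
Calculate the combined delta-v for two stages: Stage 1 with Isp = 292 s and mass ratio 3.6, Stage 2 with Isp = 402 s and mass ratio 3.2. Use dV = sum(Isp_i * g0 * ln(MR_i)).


dV1 = 292 * 9.81 * ln(3.6) = 3669.3 m/s
dV2 = 402 * 9.81 * ln(3.2) = 4587.0 m/s
Total dV = 3669.3 + 4587.0 = 8256.3 m/s ~ 8256 m/s

8256 m/s


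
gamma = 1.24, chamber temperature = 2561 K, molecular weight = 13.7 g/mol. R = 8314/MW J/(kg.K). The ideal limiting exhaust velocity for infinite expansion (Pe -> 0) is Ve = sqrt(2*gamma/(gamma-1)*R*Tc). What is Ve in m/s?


R = 8314 / 13.7 = 606.86 J/(kg.K)
Ve = sqrt(2 * 1.24 / (1.24 - 1) * 606.86 * 2561) = 4007 m/s

4007 m/s


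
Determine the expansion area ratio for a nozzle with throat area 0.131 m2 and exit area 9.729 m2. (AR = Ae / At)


AR = 9.729 / 0.131 = 74.3

74.3


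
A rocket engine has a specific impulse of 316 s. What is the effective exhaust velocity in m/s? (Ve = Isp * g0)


Ve = Isp * g0 = 316 * 9.81 = 3100.0 m/s

3100.0 m/s


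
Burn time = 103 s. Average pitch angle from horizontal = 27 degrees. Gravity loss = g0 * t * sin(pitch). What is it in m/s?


GL = 9.81 * 103 * sin(27 deg) = 459 m/s

459 m/s


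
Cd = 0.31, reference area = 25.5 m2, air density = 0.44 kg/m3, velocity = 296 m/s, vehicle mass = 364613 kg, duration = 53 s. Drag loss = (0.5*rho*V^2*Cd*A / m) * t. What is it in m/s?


D = 0.5 * 0.44 * 296^2 * 0.31 * 25.5 = 152372.99 N
a = 152372.99 / 364613 = 0.4179 m/s2
dV = 0.4179 * 53 = 22.1 m/s

22.1 m/s


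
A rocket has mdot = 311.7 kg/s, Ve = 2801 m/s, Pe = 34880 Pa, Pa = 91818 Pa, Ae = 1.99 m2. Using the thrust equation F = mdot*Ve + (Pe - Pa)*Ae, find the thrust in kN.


F = 311.7 * 2801 + (34880 - 91818) * 1.99 = 759765.0 N = 759.8 kN

759.8 kN


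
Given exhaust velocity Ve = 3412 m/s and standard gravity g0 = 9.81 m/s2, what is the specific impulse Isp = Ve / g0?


Isp = Ve / g0 = 3412 / 9.81 = 347.8 s

347.8 s


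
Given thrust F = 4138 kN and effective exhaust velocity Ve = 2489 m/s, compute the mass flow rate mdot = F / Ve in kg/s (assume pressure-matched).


mdot = F / Ve = 4138000 / 2489 = 1662.5 kg/s

1662.5 kg/s


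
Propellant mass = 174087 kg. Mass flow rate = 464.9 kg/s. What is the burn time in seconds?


tb = 174087 / 464.9 = 374.5 s

374.5 s


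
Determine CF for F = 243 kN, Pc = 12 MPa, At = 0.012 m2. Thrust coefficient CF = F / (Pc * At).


CF = 243000 / (12e6 * 0.012) = 1.69

1.69


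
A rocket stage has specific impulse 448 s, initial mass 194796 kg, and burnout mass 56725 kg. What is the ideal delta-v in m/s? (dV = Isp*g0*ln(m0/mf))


Ve = 448 * 9.81 = 4394.88 m/s
dV = 4394.88 * ln(194796/56725) = 5422 m/s

5422 m/s


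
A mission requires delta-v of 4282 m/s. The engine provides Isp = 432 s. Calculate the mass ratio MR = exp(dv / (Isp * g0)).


Ve = 432 * 9.81 = 4237.92 m/s
MR = exp(4282 / 4237.92) = 2.747

2.747


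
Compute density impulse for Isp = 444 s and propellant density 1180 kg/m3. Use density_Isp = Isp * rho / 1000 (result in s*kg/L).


rho*Isp = 444 * 1180 / 1000 = 524 s*kg/L

524 s*kg/L


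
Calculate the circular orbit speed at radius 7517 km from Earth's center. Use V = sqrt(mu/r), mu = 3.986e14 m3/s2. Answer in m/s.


V = sqrt(3.986e14 / 7517000) = 7282 m/s

7282 m/s


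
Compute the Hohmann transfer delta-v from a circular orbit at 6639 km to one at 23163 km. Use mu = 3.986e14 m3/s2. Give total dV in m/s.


V1 = sqrt(mu/r1) = 7748.49 m/s
dV1 = V1*(sqrt(2*r2/(r1+r2)) - 1) = 1912.17 m/s
V2 = sqrt(mu/r2) = 4148.31 m/s
dV2 = V2*(1 - sqrt(2*r1/(r1+r2))) = 1379.36 m/s
Total dV = 3292 m/s

3292 m/s


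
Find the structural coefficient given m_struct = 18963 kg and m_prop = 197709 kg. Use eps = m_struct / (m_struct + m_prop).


eps = 18963 / (18963 + 197709) = 0.0875

0.0875


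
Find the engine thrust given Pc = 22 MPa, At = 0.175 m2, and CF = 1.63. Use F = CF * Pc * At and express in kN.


F = 1.63 * 22e6 * 0.175 = 6.2755e+06 N = 6275.5 kN

6275.5 kN


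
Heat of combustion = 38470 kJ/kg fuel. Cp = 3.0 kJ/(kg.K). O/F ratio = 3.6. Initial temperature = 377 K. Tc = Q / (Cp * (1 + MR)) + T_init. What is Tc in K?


Tc = 38470 / (3.0 * (1 + 3.6)) + 377 = 3165 K

3165 K


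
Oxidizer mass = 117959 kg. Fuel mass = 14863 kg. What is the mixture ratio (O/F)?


MR = 117959 / 14863 = 7.94

7.94


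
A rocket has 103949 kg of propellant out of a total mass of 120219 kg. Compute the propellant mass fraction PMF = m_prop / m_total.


PMF = 103949 / 120219 = 0.865

0.865


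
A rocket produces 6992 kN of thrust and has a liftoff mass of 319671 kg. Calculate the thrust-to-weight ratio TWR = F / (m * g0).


TWR = 6992000 / (319671 * 9.81) = 2.23

2.23


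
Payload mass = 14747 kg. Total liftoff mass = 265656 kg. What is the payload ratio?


PR = 14747 / 265656 = 0.0555

0.0555


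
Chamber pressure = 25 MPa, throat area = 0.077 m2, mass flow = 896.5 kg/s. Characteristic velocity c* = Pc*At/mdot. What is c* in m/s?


c* = 25e6 * 0.077 / 896.5 = 2147 m/s

2147 m/s


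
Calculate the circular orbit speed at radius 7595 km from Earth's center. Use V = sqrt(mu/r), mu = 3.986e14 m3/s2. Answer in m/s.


V = sqrt(3.986e14 / 7595000) = 7244 m/s

7244 m/s


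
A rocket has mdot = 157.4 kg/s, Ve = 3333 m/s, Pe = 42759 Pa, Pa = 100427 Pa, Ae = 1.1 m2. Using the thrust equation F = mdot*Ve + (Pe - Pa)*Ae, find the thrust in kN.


F = 157.4 * 3333 + (42759 - 100427) * 1.1 = 461179.0 N = 461.2 kN

461.2 kN


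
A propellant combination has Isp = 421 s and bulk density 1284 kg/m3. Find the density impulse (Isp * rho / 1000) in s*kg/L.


rho*Isp = 421 * 1284 / 1000 = 541 s*kg/L

541 s*kg/L


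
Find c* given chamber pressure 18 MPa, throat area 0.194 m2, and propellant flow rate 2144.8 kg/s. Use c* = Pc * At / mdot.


c* = 18e6 * 0.194 / 2144.8 = 1628 m/s

1628 m/s


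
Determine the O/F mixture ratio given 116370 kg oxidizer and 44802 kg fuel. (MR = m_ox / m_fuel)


MR = 116370 / 44802 = 2.6

2.6


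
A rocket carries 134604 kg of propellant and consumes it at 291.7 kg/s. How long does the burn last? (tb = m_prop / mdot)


tb = 134604 / 291.7 = 461.4 s

461.4 s


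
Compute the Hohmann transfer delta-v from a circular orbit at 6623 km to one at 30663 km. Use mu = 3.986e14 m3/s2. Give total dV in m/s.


V1 = sqrt(mu/r1) = 7757.85 m/s
dV1 = V1*(sqrt(2*r2/(r1+r2)) - 1) = 2191.41 m/s
V2 = sqrt(mu/r2) = 3605.47 m/s
dV2 = V2*(1 - sqrt(2*r1/(r1+r2))) = 1456.49 m/s
Total dV = 3648 m/s

3648 m/s


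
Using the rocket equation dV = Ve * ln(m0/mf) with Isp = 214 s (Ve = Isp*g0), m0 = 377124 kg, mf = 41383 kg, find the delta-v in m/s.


Ve = 214 * 9.81 = 2099.34 m/s
dV = 2099.34 * ln(377124/41383) = 4639 m/s

4639 m/s


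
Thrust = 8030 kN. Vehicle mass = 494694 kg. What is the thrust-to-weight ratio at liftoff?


TWR = 8030000 / (494694 * 9.81) = 1.65

1.65


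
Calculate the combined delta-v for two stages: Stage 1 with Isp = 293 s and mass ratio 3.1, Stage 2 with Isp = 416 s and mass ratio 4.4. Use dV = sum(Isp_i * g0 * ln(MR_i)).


dV1 = 293 * 9.81 * ln(3.1) = 3252.0 m/s
dV2 = 416 * 9.81 * ln(4.4) = 6046.4 m/s
Total dV = 3252.0 + 6046.4 = 9298.4 m/s ~ 9298 m/s

9298 m/s


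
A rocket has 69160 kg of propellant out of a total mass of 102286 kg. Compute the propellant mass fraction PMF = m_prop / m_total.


PMF = 69160 / 102286 = 0.676

0.676


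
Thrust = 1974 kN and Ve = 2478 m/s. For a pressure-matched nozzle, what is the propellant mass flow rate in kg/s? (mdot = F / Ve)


mdot = F / Ve = 1974000 / 2478 = 796.6 kg/s

796.6 kg/s


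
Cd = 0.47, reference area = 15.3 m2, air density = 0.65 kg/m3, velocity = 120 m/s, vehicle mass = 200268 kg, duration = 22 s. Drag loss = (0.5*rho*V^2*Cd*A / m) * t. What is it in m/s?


D = 0.5 * 0.65 * 120^2 * 0.47 * 15.3 = 33653.88 N
a = 33653.88 / 200268 = 0.168 m/s2
dV = 0.168 * 22 = 3.7 m/s

3.7 m/s


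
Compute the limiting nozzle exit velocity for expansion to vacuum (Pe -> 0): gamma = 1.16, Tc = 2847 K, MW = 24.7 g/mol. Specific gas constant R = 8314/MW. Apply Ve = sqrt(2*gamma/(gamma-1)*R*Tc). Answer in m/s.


R = 8314 / 24.7 = 336.6 J/(kg.K)
Ve = sqrt(2 * 1.16 / (1.16 - 1) * 336.6 * 2847) = 3728 m/s

3728 m/s


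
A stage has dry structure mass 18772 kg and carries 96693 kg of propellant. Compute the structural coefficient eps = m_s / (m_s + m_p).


eps = 18772 / (18772 + 96693) = 0.1626

0.1626


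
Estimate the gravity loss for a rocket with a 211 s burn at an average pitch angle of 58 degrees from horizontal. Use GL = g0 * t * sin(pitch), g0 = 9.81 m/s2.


GL = 9.81 * 211 * sin(58 deg) = 1755 m/s

1755 m/s


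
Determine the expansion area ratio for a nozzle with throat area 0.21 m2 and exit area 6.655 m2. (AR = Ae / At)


AR = 6.655 / 0.21 = 31.7

31.7


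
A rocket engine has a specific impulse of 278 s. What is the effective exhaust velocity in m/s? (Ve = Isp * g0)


Ve = Isp * g0 = 278 * 9.81 = 2727.2 m/s

2727.2 m/s


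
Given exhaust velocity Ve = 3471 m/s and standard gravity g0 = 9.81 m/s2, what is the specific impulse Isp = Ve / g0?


Isp = Ve / g0 = 3471 / 9.81 = 353.8 s

353.8 s


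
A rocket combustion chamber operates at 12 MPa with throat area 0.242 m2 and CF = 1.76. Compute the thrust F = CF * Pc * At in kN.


F = 1.76 * 12e6 * 0.242 = 5.1110e+06 N = 5111.0 kN

5111.0 kN


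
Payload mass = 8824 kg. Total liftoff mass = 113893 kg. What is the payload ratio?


PR = 8824 / 113893 = 0.0775

0.0775


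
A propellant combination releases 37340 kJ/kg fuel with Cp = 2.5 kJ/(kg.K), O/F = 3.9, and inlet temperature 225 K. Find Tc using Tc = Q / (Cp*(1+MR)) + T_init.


Tc = 37340 / (2.5 * (1 + 3.9)) + 225 = 3273 K

3273 K


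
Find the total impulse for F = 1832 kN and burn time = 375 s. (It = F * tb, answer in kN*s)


It = 1832 * 375 = 687000 kN*s

687000 kN*s


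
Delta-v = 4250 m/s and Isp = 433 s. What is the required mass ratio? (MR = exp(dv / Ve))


Ve = 433 * 9.81 = 4247.73 m/s
MR = exp(4250 / 4247.73) = 2.72

2.72


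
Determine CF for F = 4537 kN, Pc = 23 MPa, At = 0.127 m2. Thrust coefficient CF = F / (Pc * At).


CF = 4537000 / (23e6 * 0.127) = 1.55

1.55


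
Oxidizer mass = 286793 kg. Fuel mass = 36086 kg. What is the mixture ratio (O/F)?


MR = 286793 / 36086 = 7.95

7.95


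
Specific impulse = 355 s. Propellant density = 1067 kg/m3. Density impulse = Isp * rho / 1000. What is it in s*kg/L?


rho*Isp = 355 * 1067 / 1000 = 379 s*kg/L

379 s*kg/L


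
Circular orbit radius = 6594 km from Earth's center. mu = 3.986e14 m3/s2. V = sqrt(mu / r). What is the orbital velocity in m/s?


V = sqrt(3.986e14 / 6594000) = 7775 m/s

7775 m/s


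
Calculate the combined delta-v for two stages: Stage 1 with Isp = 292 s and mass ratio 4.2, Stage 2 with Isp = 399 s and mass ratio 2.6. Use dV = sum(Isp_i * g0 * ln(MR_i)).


dV1 = 292 * 9.81 * ln(4.2) = 4110.8 m/s
dV2 = 399 * 9.81 * ln(2.6) = 3740.1 m/s
Total dV = 4110.8 + 3740.1 = 7850.9 m/s ~ 7851 m/s

7851 m/s


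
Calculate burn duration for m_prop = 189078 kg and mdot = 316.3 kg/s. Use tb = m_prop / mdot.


tb = 189078 / 316.3 = 597.8 s

597.8 s


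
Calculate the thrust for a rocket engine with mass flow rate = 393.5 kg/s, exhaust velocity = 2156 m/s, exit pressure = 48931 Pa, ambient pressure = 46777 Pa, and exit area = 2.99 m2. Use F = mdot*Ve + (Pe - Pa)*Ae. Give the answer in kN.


F = 393.5 * 2156 + (48931 - 46777) * 2.99 = 854826.0 N = 854.8 kN

854.8 kN


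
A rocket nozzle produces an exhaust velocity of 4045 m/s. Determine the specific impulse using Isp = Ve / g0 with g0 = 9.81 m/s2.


Isp = Ve / g0 = 4045 / 9.81 = 412.3 s

412.3 s


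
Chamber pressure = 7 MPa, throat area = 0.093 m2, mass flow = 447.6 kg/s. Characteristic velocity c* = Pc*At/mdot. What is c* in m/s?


c* = 7e6 * 0.093 / 447.6 = 1454 m/s

1454 m/s


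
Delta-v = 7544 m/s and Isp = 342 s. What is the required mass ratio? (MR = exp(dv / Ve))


Ve = 342 * 9.81 = 3355.02 m/s
MR = exp(7544 / 3355.02) = 9.474

9.474


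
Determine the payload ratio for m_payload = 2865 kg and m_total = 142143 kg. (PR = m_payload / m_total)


PR = 2865 / 142143 = 0.0202

0.0202


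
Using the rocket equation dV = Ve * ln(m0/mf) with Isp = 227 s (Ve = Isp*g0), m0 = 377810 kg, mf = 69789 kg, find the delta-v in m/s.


Ve = 227 * 9.81 = 2226.87 m/s
dV = 2226.87 * ln(377810/69789) = 3761 m/s

3761 m/s


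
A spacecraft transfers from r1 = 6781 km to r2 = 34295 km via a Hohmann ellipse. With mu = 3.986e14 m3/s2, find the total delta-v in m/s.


V1 = sqrt(mu/r1) = 7666.93 m/s
dV1 = V1*(sqrt(2*r2/(r1+r2)) - 1) = 2240.43 m/s
V2 = sqrt(mu/r2) = 3409.21 m/s
dV2 = V2*(1 - sqrt(2*r1/(r1+r2))) = 1450.27 m/s
Total dV = 3691 m/s

3691 m/s


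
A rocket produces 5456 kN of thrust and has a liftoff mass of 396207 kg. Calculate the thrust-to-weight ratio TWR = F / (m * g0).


TWR = 5456000 / (396207 * 9.81) = 1.4

1.4


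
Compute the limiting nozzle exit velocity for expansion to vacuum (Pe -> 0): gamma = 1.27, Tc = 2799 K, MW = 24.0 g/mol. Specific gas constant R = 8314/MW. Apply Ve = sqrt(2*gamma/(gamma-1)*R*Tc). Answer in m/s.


R = 8314 / 24.0 = 346.42 J/(kg.K)
Ve = sqrt(2 * 1.27 / (1.27 - 1) * 346.42 * 2799) = 3020 m/s

3020 m/s


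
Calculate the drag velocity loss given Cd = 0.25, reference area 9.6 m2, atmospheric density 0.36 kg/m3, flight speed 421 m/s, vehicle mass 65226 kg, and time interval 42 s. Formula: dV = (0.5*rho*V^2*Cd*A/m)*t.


D = 0.5 * 0.36 * 421^2 * 0.25 * 9.6 = 76568.11 N
a = 76568.11 / 65226 = 1.1739 m/s2
dV = 1.1739 * 42 = 49.3 m/s

49.3 m/s


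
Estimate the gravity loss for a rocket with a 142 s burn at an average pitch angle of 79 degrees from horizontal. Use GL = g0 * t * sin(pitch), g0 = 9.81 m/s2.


GL = 9.81 * 142 * sin(79 deg) = 1367 m/s

1367 m/s


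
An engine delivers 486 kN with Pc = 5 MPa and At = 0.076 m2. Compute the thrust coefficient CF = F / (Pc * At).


CF = 486000 / (5e6 * 0.076) = 1.28

1.28


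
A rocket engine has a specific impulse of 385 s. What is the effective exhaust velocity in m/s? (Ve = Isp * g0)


Ve = Isp * g0 = 385 * 9.81 = 3776.9 m/s

3776.9 m/s


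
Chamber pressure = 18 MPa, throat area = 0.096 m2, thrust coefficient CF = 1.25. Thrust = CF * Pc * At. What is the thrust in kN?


F = 1.25 * 18e6 * 0.096 = 2.1600e+06 N = 2160.0 kN

2160.0 kN


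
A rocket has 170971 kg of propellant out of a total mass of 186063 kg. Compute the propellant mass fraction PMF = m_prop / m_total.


PMF = 170971 / 186063 = 0.919

0.919


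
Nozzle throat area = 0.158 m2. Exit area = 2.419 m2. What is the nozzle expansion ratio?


AR = 2.419 / 0.158 = 15.3

15.3


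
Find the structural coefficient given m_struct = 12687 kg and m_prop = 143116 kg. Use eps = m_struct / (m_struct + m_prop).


eps = 12687 / (12687 + 143116) = 0.0814

0.0814


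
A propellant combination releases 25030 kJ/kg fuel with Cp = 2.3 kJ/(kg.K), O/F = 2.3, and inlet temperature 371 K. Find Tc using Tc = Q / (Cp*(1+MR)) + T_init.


Tc = 25030 / (2.3 * (1 + 2.3)) + 371 = 3669 K

3669 K


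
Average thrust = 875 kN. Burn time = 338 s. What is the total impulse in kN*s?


It = 875 * 338 = 295750 kN*s

295750 kN*s


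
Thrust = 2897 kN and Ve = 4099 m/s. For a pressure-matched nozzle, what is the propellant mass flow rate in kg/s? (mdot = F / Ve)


mdot = F / Ve = 2897000 / 4099 = 706.8 kg/s

706.8 kg/s


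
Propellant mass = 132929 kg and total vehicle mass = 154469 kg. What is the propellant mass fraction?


PMF = 132929 / 154469 = 0.861

0.861


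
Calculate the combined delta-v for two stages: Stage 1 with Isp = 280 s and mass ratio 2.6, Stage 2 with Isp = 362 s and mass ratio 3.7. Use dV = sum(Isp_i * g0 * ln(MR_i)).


dV1 = 280 * 9.81 * ln(2.6) = 2624.6 m/s
dV2 = 362 * 9.81 * ln(3.7) = 4646.2 m/s
Total dV = 2624.6 + 4646.2 = 7270.8 m/s ~ 7271 m/s

7271 m/s


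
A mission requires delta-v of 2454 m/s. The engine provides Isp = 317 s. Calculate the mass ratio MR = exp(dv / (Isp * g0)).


Ve = 317 * 9.81 = 3109.77 m/s
MR = exp(2454 / 3109.77) = 2.201

2.201


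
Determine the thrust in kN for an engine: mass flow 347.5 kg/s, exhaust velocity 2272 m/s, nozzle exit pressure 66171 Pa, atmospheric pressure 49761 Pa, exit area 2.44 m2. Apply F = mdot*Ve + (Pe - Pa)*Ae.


F = 347.5 * 2272 + (66171 - 49761) * 2.44 = 829560.0 N = 829.6 kN

829.6 kN


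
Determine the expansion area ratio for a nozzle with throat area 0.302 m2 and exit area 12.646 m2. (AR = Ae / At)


AR = 12.646 / 0.302 = 41.9

41.9


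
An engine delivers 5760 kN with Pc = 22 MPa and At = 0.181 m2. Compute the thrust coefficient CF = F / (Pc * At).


CF = 5760000 / (22e6 * 0.181) = 1.45

1.45


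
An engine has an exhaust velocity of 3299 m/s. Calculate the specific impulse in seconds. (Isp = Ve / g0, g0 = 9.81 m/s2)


Isp = Ve / g0 = 3299 / 9.81 = 336.3 s

336.3 s


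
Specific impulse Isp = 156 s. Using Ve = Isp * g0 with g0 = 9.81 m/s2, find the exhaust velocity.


Ve = Isp * g0 = 156 * 9.81 = 1530.4 m/s

1530.4 m/s


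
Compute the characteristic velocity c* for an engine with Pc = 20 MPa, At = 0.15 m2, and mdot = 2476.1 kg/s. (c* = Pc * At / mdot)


c* = 20e6 * 0.15 / 2476.1 = 1212 m/s

1212 m/s


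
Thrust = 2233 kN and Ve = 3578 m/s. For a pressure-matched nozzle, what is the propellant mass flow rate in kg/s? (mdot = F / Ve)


mdot = F / Ve = 2233000 / 3578 = 624.1 kg/s

624.1 kg/s


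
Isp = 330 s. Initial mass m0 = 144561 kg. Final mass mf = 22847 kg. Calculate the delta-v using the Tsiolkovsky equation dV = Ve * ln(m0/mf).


Ve = 330 * 9.81 = 3237.3 m/s
dV = 3237.3 * ln(144561/22847) = 5972 m/s

5972 m/s


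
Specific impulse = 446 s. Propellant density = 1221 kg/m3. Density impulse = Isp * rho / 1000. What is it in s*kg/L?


rho*Isp = 446 * 1221 / 1000 = 545 s*kg/L

545 s*kg/L


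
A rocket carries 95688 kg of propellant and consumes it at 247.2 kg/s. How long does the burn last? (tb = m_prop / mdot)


tb = 95688 / 247.2 = 387.1 s

387.1 s


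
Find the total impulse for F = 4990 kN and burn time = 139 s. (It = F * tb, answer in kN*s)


It = 4990 * 139 = 693610 kN*s

693610 kN*s


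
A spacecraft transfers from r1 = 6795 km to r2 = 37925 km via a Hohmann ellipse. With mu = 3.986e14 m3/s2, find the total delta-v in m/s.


V1 = sqrt(mu/r1) = 7659.03 m/s
dV1 = V1*(sqrt(2*r2/(r1+r2)) - 1) = 2315.69 m/s
V2 = sqrt(mu/r2) = 3241.95 m/s
dV2 = V2*(1 - sqrt(2*r1/(r1+r2))) = 1454.78 m/s
Total dV = 3770 m/s

3770 m/s


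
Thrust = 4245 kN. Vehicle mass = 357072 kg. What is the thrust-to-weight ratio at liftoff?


TWR = 4245000 / (357072 * 9.81) = 1.21

1.21


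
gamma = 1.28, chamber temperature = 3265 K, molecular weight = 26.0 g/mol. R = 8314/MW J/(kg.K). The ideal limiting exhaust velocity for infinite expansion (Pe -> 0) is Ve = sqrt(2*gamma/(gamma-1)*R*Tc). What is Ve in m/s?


R = 8314 / 26.0 = 319.77 J/(kg.K)
Ve = sqrt(2 * 1.28 / (1.28 - 1) * 319.77 * 3265) = 3090 m/s

3090 m/s


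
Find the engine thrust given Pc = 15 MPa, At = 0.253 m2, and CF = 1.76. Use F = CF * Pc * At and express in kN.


F = 1.76 * 15e6 * 0.253 = 6.6792e+06 N = 6679.2 kN

6679.2 kN


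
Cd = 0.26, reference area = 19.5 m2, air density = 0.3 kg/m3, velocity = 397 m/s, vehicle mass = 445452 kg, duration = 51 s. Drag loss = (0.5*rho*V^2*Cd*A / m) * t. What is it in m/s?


D = 0.5 * 0.3 * 397^2 * 0.26 * 19.5 = 119861.64 N
a = 119861.64 / 445452 = 0.2691 m/s2
dV = 0.2691 * 51 = 13.7 m/s

13.7 m/s


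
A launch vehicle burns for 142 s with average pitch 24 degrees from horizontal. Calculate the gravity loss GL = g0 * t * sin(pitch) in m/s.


GL = 9.81 * 142 * sin(24 deg) = 567 m/s

567 m/s


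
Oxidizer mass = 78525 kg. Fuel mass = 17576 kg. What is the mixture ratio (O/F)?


MR = 78525 / 17576 = 4.47

4.47


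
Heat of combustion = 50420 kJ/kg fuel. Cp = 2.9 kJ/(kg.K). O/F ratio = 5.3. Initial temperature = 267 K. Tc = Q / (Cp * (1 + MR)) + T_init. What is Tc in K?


Tc = 50420 / (2.9 * (1 + 5.3)) + 267 = 3027 K

3027 K


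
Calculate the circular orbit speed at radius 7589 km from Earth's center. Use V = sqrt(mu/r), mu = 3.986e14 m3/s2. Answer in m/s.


V = sqrt(3.986e14 / 7589000) = 7247 m/s

7247 m/s


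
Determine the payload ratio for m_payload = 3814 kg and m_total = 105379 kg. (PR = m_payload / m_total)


PR = 3814 / 105379 = 0.0362

0.0362


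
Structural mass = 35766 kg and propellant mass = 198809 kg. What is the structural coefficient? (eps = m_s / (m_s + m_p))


eps = 35766 / (35766 + 198809) = 0.1525

0.1525


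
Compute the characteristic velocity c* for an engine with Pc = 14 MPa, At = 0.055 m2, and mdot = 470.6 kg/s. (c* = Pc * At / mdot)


c* = 14e6 * 0.055 / 470.6 = 1636 m/s

1636 m/s


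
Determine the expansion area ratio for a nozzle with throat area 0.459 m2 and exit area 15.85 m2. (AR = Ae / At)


AR = 15.85 / 0.459 = 34.5

34.5


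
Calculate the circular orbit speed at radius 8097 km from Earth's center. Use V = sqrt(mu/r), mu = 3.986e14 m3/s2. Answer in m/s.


V = sqrt(3.986e14 / 8097000) = 7016 m/s

7016 m/s


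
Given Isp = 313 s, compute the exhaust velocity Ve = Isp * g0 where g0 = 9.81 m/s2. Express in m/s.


Ve = Isp * g0 = 313 * 9.81 = 3070.5 m/s

3070.5 m/s


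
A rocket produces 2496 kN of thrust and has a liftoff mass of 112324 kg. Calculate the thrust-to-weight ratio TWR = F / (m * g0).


TWR = 2496000 / (112324 * 9.81) = 2.27

2.27


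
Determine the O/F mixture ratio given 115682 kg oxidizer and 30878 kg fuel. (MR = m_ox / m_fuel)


MR = 115682 / 30878 = 3.75

3.75
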